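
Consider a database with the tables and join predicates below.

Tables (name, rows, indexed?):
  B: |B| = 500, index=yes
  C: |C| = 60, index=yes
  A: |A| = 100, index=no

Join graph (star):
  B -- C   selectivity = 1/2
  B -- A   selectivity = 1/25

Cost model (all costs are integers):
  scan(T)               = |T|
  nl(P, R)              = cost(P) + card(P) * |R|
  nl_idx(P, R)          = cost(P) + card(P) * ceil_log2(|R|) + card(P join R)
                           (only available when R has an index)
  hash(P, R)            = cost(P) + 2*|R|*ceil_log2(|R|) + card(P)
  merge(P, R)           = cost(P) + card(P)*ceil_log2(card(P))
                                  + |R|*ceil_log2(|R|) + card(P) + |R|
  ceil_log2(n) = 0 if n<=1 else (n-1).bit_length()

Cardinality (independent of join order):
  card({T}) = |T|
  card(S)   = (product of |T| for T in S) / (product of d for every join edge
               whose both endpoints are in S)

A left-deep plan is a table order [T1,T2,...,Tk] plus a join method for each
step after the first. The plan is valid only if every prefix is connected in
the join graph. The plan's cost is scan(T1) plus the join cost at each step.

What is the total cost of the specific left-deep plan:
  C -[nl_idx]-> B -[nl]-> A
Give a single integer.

step 1: scan C: cost=60, card=60
step 2: join B via nl_idx
    card(P join B) = 60*500/(2) = 15000
    cost = 60 + 60*9 + 15000 = 15600
step 3: join A via nl
    card(P join A) = 15000*100/(25) = 60000
    cost = 15600 + 15000*100 = 1515600

1515600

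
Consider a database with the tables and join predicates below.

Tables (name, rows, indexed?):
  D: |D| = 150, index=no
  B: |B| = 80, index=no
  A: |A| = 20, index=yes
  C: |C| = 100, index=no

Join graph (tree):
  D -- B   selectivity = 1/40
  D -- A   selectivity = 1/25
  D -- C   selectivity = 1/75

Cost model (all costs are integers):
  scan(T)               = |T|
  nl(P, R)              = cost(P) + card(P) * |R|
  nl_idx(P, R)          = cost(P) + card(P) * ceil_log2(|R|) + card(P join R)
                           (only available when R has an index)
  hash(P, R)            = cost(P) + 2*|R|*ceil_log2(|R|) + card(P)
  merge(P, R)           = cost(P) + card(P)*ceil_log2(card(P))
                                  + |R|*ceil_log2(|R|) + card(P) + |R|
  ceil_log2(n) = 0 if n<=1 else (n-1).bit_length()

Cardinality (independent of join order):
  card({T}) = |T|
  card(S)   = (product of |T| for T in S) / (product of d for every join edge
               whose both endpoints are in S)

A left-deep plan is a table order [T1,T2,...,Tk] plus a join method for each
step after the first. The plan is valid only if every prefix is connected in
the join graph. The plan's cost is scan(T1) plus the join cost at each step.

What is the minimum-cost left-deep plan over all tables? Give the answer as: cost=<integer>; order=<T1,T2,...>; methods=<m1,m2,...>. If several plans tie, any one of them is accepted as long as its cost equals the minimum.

Selinger DP (subsets sized 1..n):
  {D}: scan cost=150, card=150
  {B}: scan cost=80, card=80
  {A}: scan cost=20, card=20
  {C}: scan cost=100, card=100
  {BD}: card=300; try (B,hash)→1420, (D,merge)→2070, (B,merge)→2140, (D,hash)→2560, (D,nl)→12080, (B,nl)→12150; best=1420 via (B,hash)
  {AD}: card=120; try (A,hash)→500, (A,nl_idx)→1020, (D,merge)→1490, (A,merge)→1620, (D,hash)→2440, (D,nl)→3020 …(+1); best=500 via (A,hash)
  {CD}: card=200; try (C,hash)→1700, (D,merge)→2250, (C,merge)→2300, (D,hash)→2600, (D,nl)→15100, (C,nl)→15150; best=1700 via (C,hash)
  {ABD}: card=240; try (B,hash)→1740, (A,hash)→1920, (B,merge)→2100, (A,nl_idx)→3160, (A,merge)→4540, (A,nl)→7420 …(+1); best=1740 via (B,hash)
  {BCD}: card=400; try (B,hash)→3020, (C,hash)→3120, (B,merge)→4140, (C,merge)→5220, (B,nl)→17700, (C,nl)→31420; best=3020 via (B,hash)
  {ACD}: card=160; try (C,hash)→2020, (A,hash)→2100, (C,merge)→2260, (A,nl_idx)→2860, (A,merge)→3620, (A,nl)→5700 …(+1); best=2020 via (C,hash)
  {ABCD}: card=320; try (B,hash)→3300, (C,hash)→3380, (A,hash)→3620, (B,merge)→4100, (C,merge)→4700, (A,nl_idx)→5340 …(+4); best=3300 via (B,hash)

cost=3300; order=D,A,C,B; methods=hash,hash,hash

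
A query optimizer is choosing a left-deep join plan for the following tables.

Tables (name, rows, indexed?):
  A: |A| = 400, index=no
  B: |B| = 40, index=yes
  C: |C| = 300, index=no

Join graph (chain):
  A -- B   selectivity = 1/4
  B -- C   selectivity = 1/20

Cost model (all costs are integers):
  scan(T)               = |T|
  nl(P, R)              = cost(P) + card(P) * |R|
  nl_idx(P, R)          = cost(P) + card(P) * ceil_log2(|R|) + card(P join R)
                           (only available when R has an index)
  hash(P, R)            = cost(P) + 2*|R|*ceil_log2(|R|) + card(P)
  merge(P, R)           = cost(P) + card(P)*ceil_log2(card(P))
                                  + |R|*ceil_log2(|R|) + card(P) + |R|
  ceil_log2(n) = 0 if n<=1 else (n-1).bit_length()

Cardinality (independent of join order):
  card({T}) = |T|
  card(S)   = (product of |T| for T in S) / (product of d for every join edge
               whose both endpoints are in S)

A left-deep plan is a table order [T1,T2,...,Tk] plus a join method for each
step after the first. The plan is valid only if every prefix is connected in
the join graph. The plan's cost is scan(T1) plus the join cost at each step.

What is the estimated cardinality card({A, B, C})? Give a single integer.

60000

Tables in S: A(400), B(40), C(300)
Edges inside S: A-B(d=4), B-C(d=20)
numerator = 400 * 40 * 300 = 4800000
denominator = 4 * 20 = 80
card(S) = 4800000 / 80 = 60000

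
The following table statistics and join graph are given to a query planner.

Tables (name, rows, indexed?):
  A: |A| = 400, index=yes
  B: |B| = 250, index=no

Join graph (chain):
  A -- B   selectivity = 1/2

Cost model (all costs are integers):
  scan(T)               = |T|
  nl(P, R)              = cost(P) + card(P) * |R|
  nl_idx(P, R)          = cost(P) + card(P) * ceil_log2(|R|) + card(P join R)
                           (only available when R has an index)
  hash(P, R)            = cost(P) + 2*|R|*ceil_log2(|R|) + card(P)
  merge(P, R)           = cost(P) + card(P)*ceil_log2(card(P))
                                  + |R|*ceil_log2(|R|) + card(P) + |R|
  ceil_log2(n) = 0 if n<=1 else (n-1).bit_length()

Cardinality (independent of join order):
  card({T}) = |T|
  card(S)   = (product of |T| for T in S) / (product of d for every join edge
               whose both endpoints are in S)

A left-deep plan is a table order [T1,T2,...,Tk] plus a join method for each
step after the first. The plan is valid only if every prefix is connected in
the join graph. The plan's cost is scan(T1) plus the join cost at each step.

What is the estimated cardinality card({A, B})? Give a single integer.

50000

Tables in S: A(400), B(250)
Edges inside S: A-B(d=2)
numerator = 400 * 250 = 100000
denominator = 2 = 2
card(S) = 100000 / 2 = 50000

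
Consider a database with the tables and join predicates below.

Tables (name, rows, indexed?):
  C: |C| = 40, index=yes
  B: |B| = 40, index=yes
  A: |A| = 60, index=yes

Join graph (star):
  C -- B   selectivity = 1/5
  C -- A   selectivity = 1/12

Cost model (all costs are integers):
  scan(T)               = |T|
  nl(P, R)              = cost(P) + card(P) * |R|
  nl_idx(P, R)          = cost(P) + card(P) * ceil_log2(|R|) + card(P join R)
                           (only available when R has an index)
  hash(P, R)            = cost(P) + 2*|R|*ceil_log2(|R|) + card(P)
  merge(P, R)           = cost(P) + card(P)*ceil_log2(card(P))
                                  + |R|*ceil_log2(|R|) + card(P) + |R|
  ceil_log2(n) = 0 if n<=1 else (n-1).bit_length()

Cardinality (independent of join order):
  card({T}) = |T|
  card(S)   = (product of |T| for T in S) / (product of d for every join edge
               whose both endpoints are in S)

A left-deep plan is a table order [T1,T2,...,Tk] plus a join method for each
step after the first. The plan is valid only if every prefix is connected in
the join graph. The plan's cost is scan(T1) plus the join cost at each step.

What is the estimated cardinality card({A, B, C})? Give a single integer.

Tables in S: A(60), B(40), C(40)
Edges inside S: C-B(d=5), C-A(d=12)
numerator = 60 * 40 * 40 = 96000
denominator = 5 * 12 = 60
card(S) = 96000 / 60 = 1600

1600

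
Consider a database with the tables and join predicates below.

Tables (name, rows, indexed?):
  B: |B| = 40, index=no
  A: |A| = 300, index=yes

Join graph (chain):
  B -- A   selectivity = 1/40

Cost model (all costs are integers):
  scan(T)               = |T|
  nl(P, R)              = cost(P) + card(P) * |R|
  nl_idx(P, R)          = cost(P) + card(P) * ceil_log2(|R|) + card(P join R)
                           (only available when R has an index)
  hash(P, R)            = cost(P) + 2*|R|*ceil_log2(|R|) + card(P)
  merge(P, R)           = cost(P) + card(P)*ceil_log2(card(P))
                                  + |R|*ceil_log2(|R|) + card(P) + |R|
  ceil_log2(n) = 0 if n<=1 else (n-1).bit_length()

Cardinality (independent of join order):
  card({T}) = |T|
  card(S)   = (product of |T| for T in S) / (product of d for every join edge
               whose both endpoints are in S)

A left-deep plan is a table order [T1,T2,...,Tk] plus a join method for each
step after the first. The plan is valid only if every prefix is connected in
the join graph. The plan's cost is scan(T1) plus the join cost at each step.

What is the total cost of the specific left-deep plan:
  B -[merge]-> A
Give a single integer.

step 1: scan B: cost=40, card=40
step 2: join A via merge
    card(P join A) = 40*300/(40) = 300
    cost = 40 + 40*6 + 300*9 + 40 + 300 = 3320

3320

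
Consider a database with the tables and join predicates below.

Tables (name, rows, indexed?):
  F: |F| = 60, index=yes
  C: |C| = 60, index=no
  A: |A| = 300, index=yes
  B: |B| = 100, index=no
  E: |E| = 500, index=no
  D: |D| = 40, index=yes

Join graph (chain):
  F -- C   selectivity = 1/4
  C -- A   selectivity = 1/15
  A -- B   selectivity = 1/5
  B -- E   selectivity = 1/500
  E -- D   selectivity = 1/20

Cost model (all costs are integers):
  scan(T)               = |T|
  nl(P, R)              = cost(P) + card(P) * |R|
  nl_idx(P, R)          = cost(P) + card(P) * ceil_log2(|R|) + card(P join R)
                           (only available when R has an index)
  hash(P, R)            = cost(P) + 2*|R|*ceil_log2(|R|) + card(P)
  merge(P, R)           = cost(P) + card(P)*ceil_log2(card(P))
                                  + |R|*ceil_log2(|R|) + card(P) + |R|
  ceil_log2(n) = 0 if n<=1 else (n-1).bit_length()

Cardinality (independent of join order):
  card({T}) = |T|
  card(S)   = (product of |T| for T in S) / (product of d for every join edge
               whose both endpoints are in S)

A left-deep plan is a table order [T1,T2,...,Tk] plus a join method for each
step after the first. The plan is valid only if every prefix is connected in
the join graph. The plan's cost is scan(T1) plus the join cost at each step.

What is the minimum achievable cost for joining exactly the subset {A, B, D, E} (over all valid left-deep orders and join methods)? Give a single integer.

Selinger DP over subsets of {A,B,D,E}:
  {A}: scan cost=300, card=300
  {B}: scan cost=100, card=100
  {E}: scan cost=500, card=500
  {D}: scan cost=40, card=40
  {AB}: card=6000; try (B,hash)→2000, (A,merge)→3900, (B,merge)→4100, (A,hash)→5600, (A,nl_idx)→7000, (A,nl)→30100 …(+1); best=2000 via (B,hash)
  {BE}: card=100; try (B,hash)→2400, (E,merge)→5900, (B,merge)→6300, (E,hash)→9200, (E,nl)→50100, (B,nl)→50500; best=2400 via (B,hash)
  {DE}: card=1000; try (D,hash)→1480, (D,nl_idx)→4500, (E,merge)→5320, (D,merge)→5780, (E,hash)→9080, (E,nl)→20040 …(+1); best=1480 via (D,hash)
  {ABE}: card=6000; try (A,merge)→6200, (A,hash)→7900, (A,nl_idx)→9300, (E,hash)→17000, (A,nl)→32400, (E,merge)→91000 …(+1); best=6200 via (A,merge)
  {BDE}: card=200; try (D,hash)→2980, (D,nl_idx)→3200, (D,merge)→3480, (B,hash)→3880, (D,nl)→6400, (B,merge)→13280 …(+1); best=2980 via (D,hash)
  {ABDE}: card=12000; try (A,merge)→7780, (A,hash)→8580, (D,hash)→12680, (A,nl_idx)→16780, (D,nl_idx)→54200, (A,nl)→62980 …(+2); best=7780 via (A,merge)

7780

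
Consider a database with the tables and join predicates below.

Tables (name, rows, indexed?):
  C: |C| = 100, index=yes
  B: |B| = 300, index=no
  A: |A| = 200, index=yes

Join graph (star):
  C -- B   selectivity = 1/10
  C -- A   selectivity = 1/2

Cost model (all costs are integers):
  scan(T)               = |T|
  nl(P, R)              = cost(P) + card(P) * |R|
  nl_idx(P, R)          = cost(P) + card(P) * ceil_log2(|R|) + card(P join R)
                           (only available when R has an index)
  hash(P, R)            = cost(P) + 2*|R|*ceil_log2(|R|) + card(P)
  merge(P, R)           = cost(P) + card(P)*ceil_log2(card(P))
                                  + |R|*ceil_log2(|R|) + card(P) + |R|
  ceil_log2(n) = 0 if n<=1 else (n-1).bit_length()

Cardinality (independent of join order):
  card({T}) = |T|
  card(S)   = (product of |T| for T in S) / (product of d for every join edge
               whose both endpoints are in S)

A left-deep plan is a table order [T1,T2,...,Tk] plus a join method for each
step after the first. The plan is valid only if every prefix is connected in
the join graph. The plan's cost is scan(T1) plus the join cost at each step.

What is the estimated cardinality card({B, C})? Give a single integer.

Tables in S: B(300), C(100)
Edges inside S: C-B(d=10)
numerator = 300 * 100 = 30000
denominator = 10 = 10
card(S) = 30000 / 10 = 3000

3000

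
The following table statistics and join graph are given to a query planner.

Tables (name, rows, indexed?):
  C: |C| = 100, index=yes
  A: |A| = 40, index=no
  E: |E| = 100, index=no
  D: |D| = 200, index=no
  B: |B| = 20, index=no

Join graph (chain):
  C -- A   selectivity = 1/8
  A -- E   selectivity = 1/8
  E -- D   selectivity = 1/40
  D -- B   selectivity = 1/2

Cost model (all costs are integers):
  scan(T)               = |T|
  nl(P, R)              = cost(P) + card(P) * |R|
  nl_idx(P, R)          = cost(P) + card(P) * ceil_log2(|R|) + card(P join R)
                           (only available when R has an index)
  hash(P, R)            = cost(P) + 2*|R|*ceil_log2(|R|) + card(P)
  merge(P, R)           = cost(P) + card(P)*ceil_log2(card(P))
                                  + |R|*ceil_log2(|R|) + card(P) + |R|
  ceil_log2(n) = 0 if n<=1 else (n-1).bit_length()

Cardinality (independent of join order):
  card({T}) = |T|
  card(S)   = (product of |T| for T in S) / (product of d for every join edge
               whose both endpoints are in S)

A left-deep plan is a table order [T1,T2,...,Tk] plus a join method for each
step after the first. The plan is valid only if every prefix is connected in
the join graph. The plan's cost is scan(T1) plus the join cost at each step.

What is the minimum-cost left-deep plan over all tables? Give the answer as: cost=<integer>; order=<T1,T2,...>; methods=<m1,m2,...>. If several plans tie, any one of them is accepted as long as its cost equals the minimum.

Selinger DP (subsets sized 1..n):
  {C}: scan cost=100, card=100
  {A}: scan cost=40, card=40
  {E}: scan cost=100, card=100
  {D}: scan cost=200, card=200
  {B}: scan cost=20, card=20
  {AC}: card=500; try (A,hash)→680, (C,nl_idx)→820, (C,merge)→1120, (A,merge)→1180, (C,hash)→1480, (C,nl)→4040 …(+1); best=680 via (A,hash)
  {AE}: card=500; try (A,hash)→680, (E,merge)→1120, (A,merge)→1180, (E,hash)→1480, (E,nl)→4040, (A,nl)→4100; best=680 via (A,hash)
  {DE}: card=500; try (E,hash)→1800, (D,merge)→2700, (E,merge)→2800, (D,hash)→3400, (D,nl)→20100, (E,nl)→20200; best=1800 via (E,hash)
  {BD}: card=2000; try (B,hash)→600, (D,merge)→1940, (B,merge)→2120, (D,hash)→3240, (D,nl)→4020, (B,nl)→4200; best=600 via (B,hash)
  {ACE}: card=6250; try (E,hash)→2580, (C,hash)→2580, (E,merge)→6480, (C,merge)→6480, (C,nl_idx)→10430, (E,nl)→50680 …(+1); best=2580 via (E,hash)
  {ADE}: card=2500; try (A,hash)→2780, (D,hash)→4380, (A,merge)→7080, (D,merge)→7480, (A,nl)→21800, (D,nl)→100680; best=2780 via (A,hash)
  {BDE}: card=5000; try (B,hash)→2500, (E,hash)→4000, (B,merge)→6920, (B,nl)→11800, (E,merge)→25400, (E,nl)→200600; best=2500 via (B,hash)
  {ACDE}: card=31250; try (C,hash)→6680, (D,hash)→12030, (C,merge)→36080, (C,nl_idx)→51530, (D,merge)→91880, (C,nl)→252780 …(+1); best=6680 via (C,hash)
  {ABDE}: card=25000; try (B,hash)→5480, (A,hash)→7980, (B,merge)→35400, (B,nl)→52780, (A,merge)→72780, (A,nl)→202500; best=5480 via (B,hash)
  {ABCDE}: card=312500; try (C,hash)→31880, (B,hash)→38130, (C,merge)→406280, (C,nl_idx)→492980, (B,merge)→506800, (B,nl)→631680 …(+1); best=31880 via (C,hash)

cost=31880; order=D,E,A,B,C; methods=hash,hash,hash,hash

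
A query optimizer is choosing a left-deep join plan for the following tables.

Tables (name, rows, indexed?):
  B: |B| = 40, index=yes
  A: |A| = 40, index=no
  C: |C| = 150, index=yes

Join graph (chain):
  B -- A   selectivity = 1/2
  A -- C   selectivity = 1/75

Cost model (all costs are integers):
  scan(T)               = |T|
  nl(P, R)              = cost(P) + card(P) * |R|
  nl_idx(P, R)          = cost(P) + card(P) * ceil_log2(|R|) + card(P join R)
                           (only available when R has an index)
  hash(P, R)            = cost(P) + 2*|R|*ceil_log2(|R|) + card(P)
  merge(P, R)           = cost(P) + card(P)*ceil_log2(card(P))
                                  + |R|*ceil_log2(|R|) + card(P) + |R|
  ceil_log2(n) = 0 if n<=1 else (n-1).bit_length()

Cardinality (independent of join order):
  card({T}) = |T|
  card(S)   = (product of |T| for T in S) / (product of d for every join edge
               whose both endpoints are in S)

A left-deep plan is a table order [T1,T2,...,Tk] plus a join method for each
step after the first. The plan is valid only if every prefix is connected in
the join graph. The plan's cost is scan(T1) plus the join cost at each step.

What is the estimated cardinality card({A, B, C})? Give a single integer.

Tables in S: A(40), B(40), C(150)
Edges inside S: B-A(d=2), A-C(d=75)
numerator = 40 * 40 * 150 = 240000
denominator = 2 * 75 = 150
card(S) = 240000 / 150 = 1600

1600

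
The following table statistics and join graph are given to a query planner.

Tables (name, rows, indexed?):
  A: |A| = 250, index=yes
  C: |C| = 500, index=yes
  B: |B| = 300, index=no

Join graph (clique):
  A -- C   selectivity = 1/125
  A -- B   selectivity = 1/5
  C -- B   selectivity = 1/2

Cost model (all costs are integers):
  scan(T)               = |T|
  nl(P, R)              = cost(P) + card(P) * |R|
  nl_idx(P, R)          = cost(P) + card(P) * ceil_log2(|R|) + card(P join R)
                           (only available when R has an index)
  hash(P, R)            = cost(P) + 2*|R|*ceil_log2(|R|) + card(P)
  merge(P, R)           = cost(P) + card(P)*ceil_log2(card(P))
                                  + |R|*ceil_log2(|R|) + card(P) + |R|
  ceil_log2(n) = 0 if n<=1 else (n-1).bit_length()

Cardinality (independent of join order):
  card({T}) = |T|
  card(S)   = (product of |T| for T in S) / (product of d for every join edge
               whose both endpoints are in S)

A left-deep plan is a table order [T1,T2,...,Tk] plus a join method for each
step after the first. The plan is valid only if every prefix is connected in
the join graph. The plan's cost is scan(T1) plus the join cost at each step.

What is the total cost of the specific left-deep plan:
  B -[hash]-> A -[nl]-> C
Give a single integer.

step 1: scan B: cost=300, card=300
step 2: join A via hash
    card(P join A) = 300*250/(5) = 15000
    cost = 300 + 2*250*8 + 300 = 4600
step 3: join C via nl
    card(P join C) = 15000*500/(125*2) = 30000
    cost = 4600 + 15000*500 = 7504600

7504600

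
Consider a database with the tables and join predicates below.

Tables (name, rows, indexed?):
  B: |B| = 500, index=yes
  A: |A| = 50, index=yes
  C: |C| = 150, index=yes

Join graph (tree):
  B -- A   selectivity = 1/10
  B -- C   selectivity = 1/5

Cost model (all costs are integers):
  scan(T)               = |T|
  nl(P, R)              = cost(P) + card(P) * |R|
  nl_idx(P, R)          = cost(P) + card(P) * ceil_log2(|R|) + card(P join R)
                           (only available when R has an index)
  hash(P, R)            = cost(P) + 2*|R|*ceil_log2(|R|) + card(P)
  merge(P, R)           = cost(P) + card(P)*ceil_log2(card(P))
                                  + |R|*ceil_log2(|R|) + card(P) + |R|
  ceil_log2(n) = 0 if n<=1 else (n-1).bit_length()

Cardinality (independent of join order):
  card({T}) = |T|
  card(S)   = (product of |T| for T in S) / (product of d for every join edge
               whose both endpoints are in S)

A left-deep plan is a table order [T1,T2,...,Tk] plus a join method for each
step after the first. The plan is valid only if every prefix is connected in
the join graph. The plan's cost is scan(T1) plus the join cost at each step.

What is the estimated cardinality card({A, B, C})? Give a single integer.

75000

Tables in S: A(50), B(500), C(150)
Edges inside S: B-A(d=10), B-C(d=5)
numerator = 50 * 500 * 150 = 3750000
denominator = 10 * 5 = 50
card(S) = 3750000 / 50 = 75000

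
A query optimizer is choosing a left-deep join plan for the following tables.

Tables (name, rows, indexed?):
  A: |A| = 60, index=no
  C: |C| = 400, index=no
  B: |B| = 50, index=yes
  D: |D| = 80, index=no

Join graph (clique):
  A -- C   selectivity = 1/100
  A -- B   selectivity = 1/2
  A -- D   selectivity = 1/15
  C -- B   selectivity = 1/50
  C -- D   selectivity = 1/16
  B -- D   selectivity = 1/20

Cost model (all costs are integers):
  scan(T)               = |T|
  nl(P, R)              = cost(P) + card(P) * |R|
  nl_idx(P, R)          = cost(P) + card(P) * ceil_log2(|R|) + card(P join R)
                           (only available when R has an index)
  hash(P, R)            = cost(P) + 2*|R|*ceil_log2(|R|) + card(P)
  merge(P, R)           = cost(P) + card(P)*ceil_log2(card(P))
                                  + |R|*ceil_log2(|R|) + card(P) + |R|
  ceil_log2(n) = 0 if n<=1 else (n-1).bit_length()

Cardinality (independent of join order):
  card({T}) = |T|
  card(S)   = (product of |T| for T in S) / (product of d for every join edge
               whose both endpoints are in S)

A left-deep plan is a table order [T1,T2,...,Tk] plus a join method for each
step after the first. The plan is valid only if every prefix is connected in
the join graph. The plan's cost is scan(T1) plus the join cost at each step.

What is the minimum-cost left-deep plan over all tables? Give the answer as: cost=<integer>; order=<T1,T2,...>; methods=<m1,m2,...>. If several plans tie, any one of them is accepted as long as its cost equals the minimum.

Selinger DP (subsets sized 1..n):
  {A}: scan cost=60, card=60
  {C}: scan cost=400, card=400
  {B}: scan cost=50, card=50
  {D}: scan cost=80, card=80
  {AC}: card=240; try (A,hash)→1520, (C,merge)→4480, (A,merge)→4820, (C,hash)→7320, (C,nl)→24060, (A,nl)→24400; best=1520 via (A,hash)
  {AB}: card=1500; try (B,hash)→720, (A,hash)→820, (A,merge)→820, (B,merge)→830, (B,nl_idx)→1920, (A,nl)→3050 …(+1); best=720 via (B,hash)
  {AD}: card=320; try (A,hash)→880, (D,merge)→1120, (A,merge)→1140, (D,hash)→1240, (D,nl)→4860, (A,nl)→4880; best=880 via (A,hash)
  {BC}: card=400; try (B,hash)→1400, (B,nl_idx)→3200, (C,merge)→4400, (B,merge)→4750, (C,hash)→7300, (C,nl)→20050 …(+1); best=1400 via (B,hash)
  {CD}: card=2000; try (D,hash)→1920, (C,merge)→4720, (D,merge)→5040, (C,hash)→7360, (C,nl)→32080, (D,nl)→32400; best=1920 via (D,hash)
  {BD}: card=200; try (B,hash)→760, (B,nl_idx)→760, (D,merge)→1040, (B,merge)→1070, (D,hash)→1220, (D,nl)→4050 …(+1); best=760 via (B,hash)
  {ABC}: card=120; try (B,hash)→2360, (A,hash)→2520, (B,nl_idx)→3080, (B,merge)→4030, (A,merge)→5820, (C,hash)→9420 …(+4); best=2360 via (B,hash)
  {ACD}: card=80; try (D,hash)→2880, (D,merge)→4320, (A,hash)→4640, (C,merge)→8080, (C,hash)→8400, (D,nl)→20720 …(+3); best=2880 via (D,hash)
  {ABD}: card=400; try (A,hash)→1680, (B,hash)→1800, (A,merge)→2980, (B,nl_idx)→3200, (D,hash)→3340, (B,merge)→4430 …(+4); best=1680 via (A,hash)
  {BCD}: card=100; try (D,hash)→2920, (B,hash)→4520, (D,merge)→6040, (C,merge)→6560, (C,hash)→8160, (B,nl_idx)→14020 …(+4); best=2920 via (D,hash)
  {ABCD}: card=2; try (B,nl_idx)→3362, (B,hash)→3560, (D,hash)→3600, (A,hash)→3740, (B,merge)→3870, (D,merge)→3960 …(+7); best=3362 via (B,nl_idx)

cost=3362; order=C,A,D,B; methods=hash,hash,nl_idx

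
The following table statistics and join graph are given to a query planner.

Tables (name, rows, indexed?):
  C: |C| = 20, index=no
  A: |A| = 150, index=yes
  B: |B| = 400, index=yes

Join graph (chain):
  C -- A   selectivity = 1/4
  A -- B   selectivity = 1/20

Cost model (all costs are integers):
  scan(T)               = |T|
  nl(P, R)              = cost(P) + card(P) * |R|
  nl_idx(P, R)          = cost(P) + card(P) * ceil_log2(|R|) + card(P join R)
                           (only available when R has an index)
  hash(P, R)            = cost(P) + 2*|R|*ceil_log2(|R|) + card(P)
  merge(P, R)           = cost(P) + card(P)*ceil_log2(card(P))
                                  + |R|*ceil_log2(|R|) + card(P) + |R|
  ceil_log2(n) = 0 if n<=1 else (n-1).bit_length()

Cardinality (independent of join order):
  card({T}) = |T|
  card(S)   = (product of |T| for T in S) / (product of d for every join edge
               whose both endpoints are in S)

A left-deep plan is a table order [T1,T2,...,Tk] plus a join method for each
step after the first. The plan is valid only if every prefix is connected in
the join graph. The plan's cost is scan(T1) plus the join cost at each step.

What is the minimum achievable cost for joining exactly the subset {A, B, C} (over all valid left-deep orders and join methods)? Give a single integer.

6400

Selinger DP over subsets of {A,B,C}:
  {C}: scan cost=20, card=20
  {A}: scan cost=150, card=150
  {B}: scan cost=400, card=400
  {AC}: card=750; try (C,hash)→500, (A,nl_idx)→930, (A,merge)→1490, (C,merge)→1620, (A,hash)→2440, (A,nl)→3020 …(+1); best=500 via (C,hash)
  {AB}: card=3000; try (A,hash)→3200, (B,nl_idx)→4500, (B,merge)→5500, (A,merge)→5750, (A,nl_idx)→6600, (B,hash)→7500 …(+2); best=3200 via (A,hash)
  {ABC}: card=15000; try (C,hash)→6400, (B,hash)→8450, (B,merge)→12750, (B,nl_idx)→22250, (C,merge)→42320, (C,nl)→63200 …(+1); best=6400 via (C,hash)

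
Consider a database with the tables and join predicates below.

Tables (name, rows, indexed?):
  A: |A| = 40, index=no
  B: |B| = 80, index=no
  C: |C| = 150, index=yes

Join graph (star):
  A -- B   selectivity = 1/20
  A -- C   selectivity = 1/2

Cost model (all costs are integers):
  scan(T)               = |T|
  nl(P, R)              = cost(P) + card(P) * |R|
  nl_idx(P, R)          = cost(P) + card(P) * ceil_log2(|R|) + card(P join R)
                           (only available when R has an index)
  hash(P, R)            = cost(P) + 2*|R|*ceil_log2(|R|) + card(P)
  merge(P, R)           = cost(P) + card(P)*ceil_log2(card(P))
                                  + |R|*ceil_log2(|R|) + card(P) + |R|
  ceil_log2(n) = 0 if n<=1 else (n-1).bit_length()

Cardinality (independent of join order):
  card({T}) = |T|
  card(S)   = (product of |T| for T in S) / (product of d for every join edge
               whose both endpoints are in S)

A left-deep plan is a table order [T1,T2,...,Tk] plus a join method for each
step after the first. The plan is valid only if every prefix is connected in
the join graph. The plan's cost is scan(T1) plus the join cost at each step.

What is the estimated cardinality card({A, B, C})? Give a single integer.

12000

Tables in S: A(40), B(80), C(150)
Edges inside S: A-B(d=20), A-C(d=2)
numerator = 40 * 80 * 150 = 480000
denominator = 20 * 2 = 40
card(S) = 480000 / 40 = 12000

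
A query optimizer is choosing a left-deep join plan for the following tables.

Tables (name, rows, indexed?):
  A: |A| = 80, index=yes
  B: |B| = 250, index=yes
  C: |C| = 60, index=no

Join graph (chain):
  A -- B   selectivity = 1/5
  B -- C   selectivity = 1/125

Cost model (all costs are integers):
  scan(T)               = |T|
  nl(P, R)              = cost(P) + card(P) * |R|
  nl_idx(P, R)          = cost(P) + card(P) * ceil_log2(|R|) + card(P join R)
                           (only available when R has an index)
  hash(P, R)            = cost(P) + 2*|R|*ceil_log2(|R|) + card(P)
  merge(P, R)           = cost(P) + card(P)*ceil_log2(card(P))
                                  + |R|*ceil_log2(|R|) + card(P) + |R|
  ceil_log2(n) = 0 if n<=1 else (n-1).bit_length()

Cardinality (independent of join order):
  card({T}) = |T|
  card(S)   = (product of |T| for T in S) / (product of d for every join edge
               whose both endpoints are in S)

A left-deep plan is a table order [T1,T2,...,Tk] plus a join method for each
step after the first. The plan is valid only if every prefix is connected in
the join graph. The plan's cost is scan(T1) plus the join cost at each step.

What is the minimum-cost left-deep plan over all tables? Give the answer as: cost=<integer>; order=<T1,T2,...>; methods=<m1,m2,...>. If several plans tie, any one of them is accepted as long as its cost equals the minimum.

Selinger DP (subsets sized 1..n):
  {A}: scan cost=80, card=80
  {B}: scan cost=250, card=250
  {C}: scan cost=60, card=60
  {AB}: card=4000; try (A,hash)→1620, (B,merge)→2970, (A,merge)→3140, (B,hash)→4160, (B,nl_idx)→4720, (A,nl_idx)→6000 …(+2); best=1620 via (A,hash)
  {BC}: card=120; try (B,nl_idx)→660, (C,hash)→1220, (B,merge)→2730, (C,merge)→2920, (B,hash)→4120, (B,nl)→15060 …(+1); best=660 via (B,nl_idx)
  {ABC}: card=1920; try (A,hash)→1900, (A,merge)→2260, (A,nl_idx)→3420, (C,hash)→6340, (A,nl)→10260, (C,merge)→54040 …(+1); best=1900 via (A,hash)

cost=1900; order=C,B,A; methods=nl_idx,hash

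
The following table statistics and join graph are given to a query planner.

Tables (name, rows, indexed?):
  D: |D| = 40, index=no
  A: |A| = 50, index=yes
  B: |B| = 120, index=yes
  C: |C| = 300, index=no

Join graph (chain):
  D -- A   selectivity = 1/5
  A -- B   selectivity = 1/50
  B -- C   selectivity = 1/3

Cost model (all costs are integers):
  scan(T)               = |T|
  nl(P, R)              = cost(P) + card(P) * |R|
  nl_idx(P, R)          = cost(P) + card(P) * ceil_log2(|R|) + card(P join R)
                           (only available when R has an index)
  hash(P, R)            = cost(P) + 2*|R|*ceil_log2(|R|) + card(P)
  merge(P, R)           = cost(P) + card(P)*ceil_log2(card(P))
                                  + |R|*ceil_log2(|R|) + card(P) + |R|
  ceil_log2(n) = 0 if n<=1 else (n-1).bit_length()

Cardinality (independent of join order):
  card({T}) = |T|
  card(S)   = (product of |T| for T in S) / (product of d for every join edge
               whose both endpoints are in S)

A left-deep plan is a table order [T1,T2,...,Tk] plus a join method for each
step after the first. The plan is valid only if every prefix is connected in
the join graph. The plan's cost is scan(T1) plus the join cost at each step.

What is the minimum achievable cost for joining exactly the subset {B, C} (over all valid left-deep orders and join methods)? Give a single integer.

Selinger DP over subsets of {B,C}:
  {B}: scan cost=120, card=120
  {C}: scan cost=300, card=300
  {BC}: card=12000; try (B,hash)→2280, (C,merge)→4080, (B,merge)→4260, (C,hash)→5640, (B,nl_idx)→14400, (C,nl)→36120 …(+1); best=2280 via (B,hash)

2280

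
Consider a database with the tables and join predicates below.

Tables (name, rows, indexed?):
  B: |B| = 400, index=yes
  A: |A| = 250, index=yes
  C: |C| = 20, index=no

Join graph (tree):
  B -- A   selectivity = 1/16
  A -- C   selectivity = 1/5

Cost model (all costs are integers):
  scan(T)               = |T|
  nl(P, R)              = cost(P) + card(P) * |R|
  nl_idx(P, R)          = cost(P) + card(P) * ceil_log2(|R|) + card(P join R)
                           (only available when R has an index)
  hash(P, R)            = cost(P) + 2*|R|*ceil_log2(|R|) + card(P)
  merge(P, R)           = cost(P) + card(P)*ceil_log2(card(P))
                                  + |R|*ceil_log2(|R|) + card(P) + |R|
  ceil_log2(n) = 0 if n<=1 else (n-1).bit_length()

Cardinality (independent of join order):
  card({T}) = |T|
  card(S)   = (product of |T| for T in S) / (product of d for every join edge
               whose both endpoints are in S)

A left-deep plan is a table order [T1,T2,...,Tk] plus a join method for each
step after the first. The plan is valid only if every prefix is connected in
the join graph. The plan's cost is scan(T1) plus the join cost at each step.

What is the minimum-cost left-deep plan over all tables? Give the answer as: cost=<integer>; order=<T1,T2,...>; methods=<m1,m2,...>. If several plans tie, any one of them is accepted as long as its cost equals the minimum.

Selinger DP (subsets sized 1..n):
  {B}: scan cost=400, card=400
  {A}: scan cost=250, card=250
  {C}: scan cost=20, card=20
  {AB}: card=6250; try (A,hash)→4800, (B,merge)→6500, (A,merge)→6650, (B,hash)→7700, (B,nl_idx)→8750, (A,nl_idx)→9850 …(+2); best=4800 via (A,hash)
  {AC}: card=1000; try (C,hash)→700, (A,nl_idx)→1180, (A,merge)→2390, (C,merge)→2620, (A,hash)→4040, (A,nl)→5020 …(+1); best=700 via (C,hash)
  {ABC}: card=25000; try (B,hash)→8900, (C,hash)→11250, (B,merge)→15700, (B,nl_idx)→34700, (C,merge)→92420, (C,nl)→129800 …(+1); best=8900 via (B,hash)

cost=8900; order=A,C,B; methods=hash,hash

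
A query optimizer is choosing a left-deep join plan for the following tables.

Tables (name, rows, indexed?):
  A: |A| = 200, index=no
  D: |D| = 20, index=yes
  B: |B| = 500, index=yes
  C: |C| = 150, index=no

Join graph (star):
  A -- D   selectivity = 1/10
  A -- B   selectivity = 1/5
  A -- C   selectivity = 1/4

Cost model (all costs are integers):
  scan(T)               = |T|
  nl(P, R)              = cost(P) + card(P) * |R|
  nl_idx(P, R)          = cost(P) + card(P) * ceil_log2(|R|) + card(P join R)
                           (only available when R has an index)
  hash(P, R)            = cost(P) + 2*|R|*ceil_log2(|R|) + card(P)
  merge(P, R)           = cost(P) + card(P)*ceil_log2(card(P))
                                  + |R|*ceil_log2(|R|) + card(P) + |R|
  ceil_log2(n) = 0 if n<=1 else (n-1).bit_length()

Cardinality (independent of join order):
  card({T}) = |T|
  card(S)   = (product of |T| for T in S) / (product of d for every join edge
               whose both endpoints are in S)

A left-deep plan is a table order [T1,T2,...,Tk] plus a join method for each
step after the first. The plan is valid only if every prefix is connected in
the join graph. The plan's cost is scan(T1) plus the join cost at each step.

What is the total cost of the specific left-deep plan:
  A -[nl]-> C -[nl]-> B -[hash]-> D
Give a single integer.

step 1: scan A: cost=200, card=200
step 2: join C via nl
    card(P join C) = 200*150/(4) = 7500
    cost = 200 + 200*150 = 30200
step 3: join B via nl
    card(P join B) = 7500*500/(5) = 750000
    cost = 30200 + 7500*500 = 3780200
step 4: join D via hash
    card(P join D) = 750000*20/(10) = 1500000
    cost = 3780200 + 2*20*5 + 750000 = 4530400

4530400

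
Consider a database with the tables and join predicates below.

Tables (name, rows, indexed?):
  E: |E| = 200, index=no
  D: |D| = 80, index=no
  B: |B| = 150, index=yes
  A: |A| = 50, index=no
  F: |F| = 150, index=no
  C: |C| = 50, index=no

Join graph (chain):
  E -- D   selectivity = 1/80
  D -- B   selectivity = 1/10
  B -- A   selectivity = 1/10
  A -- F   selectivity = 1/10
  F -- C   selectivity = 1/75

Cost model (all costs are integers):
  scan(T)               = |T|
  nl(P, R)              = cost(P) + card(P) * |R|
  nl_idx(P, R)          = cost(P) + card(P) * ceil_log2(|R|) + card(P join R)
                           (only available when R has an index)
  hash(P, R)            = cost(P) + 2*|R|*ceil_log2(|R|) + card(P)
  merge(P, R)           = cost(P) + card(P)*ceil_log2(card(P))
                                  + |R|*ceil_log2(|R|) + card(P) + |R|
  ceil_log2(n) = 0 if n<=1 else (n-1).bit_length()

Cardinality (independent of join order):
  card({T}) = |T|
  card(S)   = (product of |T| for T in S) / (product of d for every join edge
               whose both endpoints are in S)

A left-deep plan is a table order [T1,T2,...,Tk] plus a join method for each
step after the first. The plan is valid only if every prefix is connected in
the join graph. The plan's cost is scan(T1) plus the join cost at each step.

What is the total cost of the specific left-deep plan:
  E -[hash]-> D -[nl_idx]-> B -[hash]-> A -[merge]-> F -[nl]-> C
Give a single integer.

step 1: scan E: cost=200, card=200
step 2: join D via hash
    card(P join D) = 200*80/(80) = 200
    cost = 200 + 2*80*7 + 200 = 1520
step 3: join B via nl_idx
    card(P join B) = 200*150/(10) = 3000
    cost = 1520 + 200*8 + 3000 = 6120
step 4: join A via hash
    card(P join A) = 3000*50/(10) = 15000
    cost = 6120 + 2*50*6 + 3000 = 9720
step 5: join F via merge
    card(P join F) = 15000*150/(10) = 225000
    cost = 9720 + 15000*14 + 150*8 + 15000 + 150 = 236070
step 6: join C via nl
    card(P join C) = 225000*50/(75) = 150000
    cost = 236070 + 225000*50 = 11486070

11486070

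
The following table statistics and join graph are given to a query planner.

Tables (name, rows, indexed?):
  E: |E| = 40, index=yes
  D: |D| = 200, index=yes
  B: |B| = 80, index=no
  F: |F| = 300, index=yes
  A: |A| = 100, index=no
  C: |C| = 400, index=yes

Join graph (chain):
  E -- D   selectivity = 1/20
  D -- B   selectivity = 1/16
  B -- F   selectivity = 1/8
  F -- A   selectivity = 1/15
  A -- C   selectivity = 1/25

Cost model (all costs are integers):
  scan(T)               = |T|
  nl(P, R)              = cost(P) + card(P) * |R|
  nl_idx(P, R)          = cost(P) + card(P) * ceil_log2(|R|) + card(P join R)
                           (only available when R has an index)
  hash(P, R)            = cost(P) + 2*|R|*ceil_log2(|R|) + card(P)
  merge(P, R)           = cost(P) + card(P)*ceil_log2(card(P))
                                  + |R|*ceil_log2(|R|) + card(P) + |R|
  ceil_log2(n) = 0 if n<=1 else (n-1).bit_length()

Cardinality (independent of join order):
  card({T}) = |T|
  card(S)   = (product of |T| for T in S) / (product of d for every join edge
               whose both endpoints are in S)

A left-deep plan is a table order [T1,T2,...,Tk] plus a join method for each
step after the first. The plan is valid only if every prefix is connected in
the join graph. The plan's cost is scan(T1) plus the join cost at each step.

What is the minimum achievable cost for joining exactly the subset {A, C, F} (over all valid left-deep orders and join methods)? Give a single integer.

9200

Selinger DP over subsets of {A,C,F}:
  {F}: scan cost=300, card=300
  {A}: scan cost=100, card=100
  {C}: scan cost=400, card=400
  {AF}: card=2000; try (A,hash)→2000, (F,nl_idx)→3000, (F,merge)→3900, (A,merge)→4100, (F,hash)→5600, (F,nl)→30100 …(+1); best=2000 via (A,hash)
  {AC}: card=1600; try (A,hash)→2200, (C,nl_idx)→2600, (C,merge)→4900, (A,merge)→5200, (C,hash)→7400, (C,nl)→40100 …(+1); best=2200 via (A,hash)
  {ACF}: card=32000; try (F,hash)→9200, (C,hash)→11200, (F,merge)→24400, (C,merge)→30000, (F,nl_idx)→48600, (C,nl_idx)→52000 …(+2); best=9200 via (F,hash)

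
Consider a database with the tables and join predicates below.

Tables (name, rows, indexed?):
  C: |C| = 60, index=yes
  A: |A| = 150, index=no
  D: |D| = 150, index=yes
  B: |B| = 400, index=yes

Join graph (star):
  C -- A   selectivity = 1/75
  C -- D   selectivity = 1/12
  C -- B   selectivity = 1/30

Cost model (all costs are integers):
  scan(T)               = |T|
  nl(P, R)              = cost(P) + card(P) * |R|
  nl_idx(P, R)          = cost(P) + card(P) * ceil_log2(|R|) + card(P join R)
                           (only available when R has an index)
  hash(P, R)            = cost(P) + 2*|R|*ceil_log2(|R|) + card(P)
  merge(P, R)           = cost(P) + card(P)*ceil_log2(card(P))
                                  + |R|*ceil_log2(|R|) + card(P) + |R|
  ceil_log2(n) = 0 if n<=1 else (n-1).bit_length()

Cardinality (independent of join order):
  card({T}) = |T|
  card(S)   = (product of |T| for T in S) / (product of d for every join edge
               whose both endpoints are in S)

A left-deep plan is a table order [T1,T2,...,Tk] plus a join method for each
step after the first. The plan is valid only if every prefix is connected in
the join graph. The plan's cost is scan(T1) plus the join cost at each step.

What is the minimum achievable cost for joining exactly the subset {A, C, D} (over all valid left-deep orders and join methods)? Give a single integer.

3330

Selinger DP over subsets of {A,C,D}:
  {C}: scan cost=60, card=60
  {A}: scan cost=150, card=150
  {D}: scan cost=150, card=150
  {AC}: card=120; try (C,hash)→1020, (C,nl_idx)→1170, (A,merge)→1830, (C,merge)→1920, (A,hash)→2520, (A,nl)→9060 …(+1); best=1020 via (C,hash)
  {CD}: card=750; try (C,hash)→1020, (D,nl_idx)→1290, (C,nl_idx)→1800, (D,merge)→1830, (C,merge)→1920, (D,hash)→2520 …(+2); best=1020 via (C,hash)
  {ACD}: card=1500; try (D,merge)→3330, (D,nl_idx)→3480, (D,hash)→3540, (A,hash)→4170, (A,merge)→10620, (D,nl)→19020 …(+1); best=3330 via (D,merge)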